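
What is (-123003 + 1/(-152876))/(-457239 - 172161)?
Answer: 18804206629/96220154400 ≈ 0.19543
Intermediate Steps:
(-123003 + 1/(-152876))/(-457239 - 172161) = (-123003 - 1/152876)/(-629400) = -18804206629/152876*(-1/629400) = 18804206629/96220154400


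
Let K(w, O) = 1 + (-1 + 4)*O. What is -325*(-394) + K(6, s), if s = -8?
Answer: 128027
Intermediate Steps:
K(w, O) = 1 + 3*O
-325*(-394) + K(6, s) = -325*(-394) + (1 + 3*(-8)) = 128050 + (1 - 24) = 128050 - 23 = 128027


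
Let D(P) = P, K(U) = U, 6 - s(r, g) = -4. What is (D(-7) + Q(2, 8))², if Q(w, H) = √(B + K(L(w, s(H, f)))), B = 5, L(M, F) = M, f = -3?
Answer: (7 - √7)² ≈ 18.959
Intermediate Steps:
s(r, g) = 10 (s(r, g) = 6 - 1*(-4) = 6 + 4 = 10)
Q(w, H) = √(5 + w)
(D(-7) + Q(2, 8))² = (-7 + √(5 + 2))² = (-7 + √7)²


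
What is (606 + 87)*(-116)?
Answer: -80388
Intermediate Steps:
(606 + 87)*(-116) = 693*(-116) = -80388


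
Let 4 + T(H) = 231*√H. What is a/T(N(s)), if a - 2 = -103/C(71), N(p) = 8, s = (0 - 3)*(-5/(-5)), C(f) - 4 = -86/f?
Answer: -6917/21130164 - 48419*√2/1280616 ≈ -0.053798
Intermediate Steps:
C(f) = 4 - 86/f
s = -3 (s = -(-15)*(-1)/5 = -3*1 = -3)
T(H) = -4 + 231*√H
a = -6917/198 (a = 2 - 103/(4 - 86/71) = 2 - 103/198/71 = 2 - 103*71/198 = 2 - 7313/198 = -6917/198 ≈ -34.934)
a/T(N(s)) = -6917/(198*(-4 + 231*√8)) = -6917/(198*(-4 + 231*(2*√2))) = -6917/(198*(-4 + 462*√2))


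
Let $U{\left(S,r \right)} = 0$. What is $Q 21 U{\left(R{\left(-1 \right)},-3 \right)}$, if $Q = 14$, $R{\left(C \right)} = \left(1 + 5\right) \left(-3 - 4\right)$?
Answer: $0$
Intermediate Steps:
$R{\left(C \right)} = -42$ ($R{\left(C \right)} = 6 \left(-7\right) = -42$)
$Q 21 U{\left(R{\left(-1 \right)},-3 \right)} = 14 \cdot 21 \cdot 0 = 294 \cdot 0 = 0$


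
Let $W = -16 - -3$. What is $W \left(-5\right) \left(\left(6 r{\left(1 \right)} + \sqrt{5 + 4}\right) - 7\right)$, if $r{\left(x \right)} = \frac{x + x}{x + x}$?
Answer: $130$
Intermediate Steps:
$r{\left(x \right)} = 1$ ($r{\left(x \right)} = \frac{2 x}{2 x} = 2 x \frac{1}{2 x} = 1$)
$W = -13$ ($W = -16 + 3 = -13$)
$W \left(-5\right) \left(\left(6 r{\left(1 \right)} + \sqrt{5 + 4}\right) - 7\right) = \left(-13\right) \left(-5\right) \left(\left(6 \cdot 1 + \sqrt{5 + 4}\right) - 7\right) = 65 \left(\left(6 + \sqrt{9}\right) - 7\right) = 65 \left(\left(6 + 3\right) - 7\right) = 65 \left(9 - 7\right) = 65 \cdot 2 = 130$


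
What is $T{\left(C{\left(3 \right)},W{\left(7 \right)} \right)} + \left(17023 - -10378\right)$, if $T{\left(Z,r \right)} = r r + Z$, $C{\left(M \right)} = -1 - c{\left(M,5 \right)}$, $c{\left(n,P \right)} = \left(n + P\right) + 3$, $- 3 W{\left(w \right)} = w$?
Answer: $\frac{246550}{9} \approx 27394.0$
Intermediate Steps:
$W{\left(w \right)} = - \frac{w}{3}$
$c{\left(n,P \right)} = 3 + P + n$ ($c{\left(n,P \right)} = \left(P + n\right) + 3 = 3 + P + n$)
$C{\left(M \right)} = -9 - M$ ($C{\left(M \right)} = -1 - \left(3 + 5 + M\right) = -1 - \left(8 + M\right) = -9 - M$)
$T{\left(Z,r \right)} = Z + r^{2}$ ($T{\left(Z,r \right)} = r^{2} + Z = Z + r^{2}$)
$T{\left(C{\left(3 \right)},W{\left(7 \right)} \right)} + \left(17023 - -10378\right) = \left(\left(-9 - 3\right) + \left(\left(- \frac{1}{3}\right) 7\right)^{2}\right) + \left(17023 - -10378\right) = \left(\left(-9 - 3\right) + \left(- \frac{7}{3}\right)^{2}\right) + \left(17023 + 10378\right) = \left(-12 + \frac{49}{9}\right) + 27401 = - \frac{59}{9} + 27401 = \frac{246550}{9}$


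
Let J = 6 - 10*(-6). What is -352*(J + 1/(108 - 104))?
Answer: -23320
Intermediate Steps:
J = 66 (J = 6 + 60 = 66)
-352*(J + 1/(108 - 104)) = -352*(66 + 1/(108 - 104)) = -352*(66 + 1/4) = -352*(66 + ¼) = -352*265/4 = -23320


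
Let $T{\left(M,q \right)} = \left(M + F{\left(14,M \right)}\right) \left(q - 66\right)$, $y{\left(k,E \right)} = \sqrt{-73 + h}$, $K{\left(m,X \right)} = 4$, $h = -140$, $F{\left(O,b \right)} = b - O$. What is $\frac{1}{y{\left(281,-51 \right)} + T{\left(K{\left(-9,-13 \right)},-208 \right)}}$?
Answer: $\frac{548}{900983} - \frac{i \sqrt{213}}{2702949} \approx 0.00060822 - 5.3995 \cdot 10^{-6} i$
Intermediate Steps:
$y{\left(k,E \right)} = i \sqrt{213}$ ($y{\left(k,E \right)} = \sqrt{-73 - 140} = \sqrt{-213} = i \sqrt{213}$)
$T{\left(M,q \right)} = \left(-66 + q\right) \left(-14 + 2 M\right)$ ($T{\left(M,q \right)} = \left(M + \left(M - 14\right)\right) \left(q - 66\right) = \left(M + \left(M - 14\right)\right) \left(-66 + q\right) = \left(M + \left(-14 + M\right)\right) \left(-66 + q\right) = \left(-14 + 2 M\right) \left(-66 + q\right) = \left(-66 + q\right) \left(-14 + 2 M\right)$)
$\frac{1}{y{\left(281,-51 \right)} + T{\left(K{\left(-9,-13 \right)},-208 \right)}} = \frac{1}{i \sqrt{213} + \left(924 - 528 + 4 \left(-208\right) - 208 \left(-14 + 4\right)\right)} = \frac{1}{i \sqrt{213} - -1644} = \frac{1}{i \sqrt{213} + \left(924 - 528 - 832 + 2080\right)} = \frac{1}{i \sqrt{213} + 1644} = \frac{1}{1644 + i \sqrt{213}}$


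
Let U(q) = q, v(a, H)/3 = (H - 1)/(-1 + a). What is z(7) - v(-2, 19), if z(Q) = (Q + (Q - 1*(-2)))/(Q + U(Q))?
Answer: 134/7 ≈ 19.143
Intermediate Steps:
v(a, H) = 3*(-1 + H)/(-1 + a) (v(a, H) = 3*((H - 1)/(-1 + a)) = 3*((-1 + H)/(-1 + a)) = 3*(-1 + H)/(-1 + a))
z(Q) = (2 + 2*Q)/(2*Q) (z(Q) = (Q + (Q - 1*(-2)))/(Q + Q) = (Q + (Q + 2))/((2*Q)) = (Q + (2 + Q))*(1/(2*Q)) = (2 + 2*Q)*(1/(2*Q)) = (2 + 2*Q)/(2*Q))
z(7) - v(-2, 19) = (1 + 7)/7 - 3*(-1 + 19)/(-1 - 2) = (⅐)*8 - 3*18/(-3) = 8/7 - 3*(-1)*18/3 = 8/7 - 1*(-18) = 8/7 + 18 = 134/7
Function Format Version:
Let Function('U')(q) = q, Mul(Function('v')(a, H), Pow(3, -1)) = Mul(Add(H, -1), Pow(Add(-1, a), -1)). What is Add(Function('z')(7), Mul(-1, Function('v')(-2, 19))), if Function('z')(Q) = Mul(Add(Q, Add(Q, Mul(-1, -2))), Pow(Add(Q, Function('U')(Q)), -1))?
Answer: Rational(134, 7) ≈ 19.143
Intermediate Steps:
Function('v')(a, H) = Mul(3, Pow(Add(-1, a), -1), Add(-1, H)) (Function('v')(a, H) = Mul(3, Mul(Add(H, -1), Pow(Add(-1, a), -1))) = Mul(3, Mul(Add(-1, H), Pow(Add(-1, a), -1))) = Mul(3, Mul(Pow(Add(-1, a), -1), Add(-1, H))) = Mul(3, Pow(Add(-1, a), -1), Add(-1, H)))
Function('z')(Q) = Mul(Rational(1, 2), Pow(Q, -1), Add(2, Mul(2, Q))) (Function('z')(Q) = Mul(Add(Q, Add(Q, Mul(-1, -2))), Pow(Add(Q, Q), -1)) = Mul(Add(Q, Add(Q, 2)), Pow(Mul(2, Q), -1)) = Mul(Add(Q, Add(2, Q)), Mul(Rational(1, 2), Pow(Q, -1))) = Mul(Add(2, Mul(2, Q)), Mul(Rational(1, 2), Pow(Q, -1))) = Mul(Rational(1, 2), Pow(Q, -1), Add(2, Mul(2, Q))))
Add(Function('z')(7), Mul(-1, Function('v')(-2, 19))) = Add(Mul(Pow(7, -1), Add(1, 7)), Mul(-1, Mul(3, Pow(Add(-1, -2), -1), Add(-1, 19)))) = Add(Mul(Rational(1, 7), 8), Mul(-1, Mul(3, Pow(-3, -1), 18))) = Add(Rational(8, 7), Mul(-1, Mul(3, Rational(-1, 3), 18))) = Add(Rational(8, 7), Mul(-1, -18)) = Add(Rational(8, 7), 18) = Rational(134, 7)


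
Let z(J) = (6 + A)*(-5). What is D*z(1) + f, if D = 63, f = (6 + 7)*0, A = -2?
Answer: -1260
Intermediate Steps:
f = 0 (f = 13*0 = 0)
z(J) = -20 (z(J) = (6 - 2)*(-5) = 4*(-5) = -20)
D*z(1) + f = 63*(-20) + 0 = -1260 + 0 = -1260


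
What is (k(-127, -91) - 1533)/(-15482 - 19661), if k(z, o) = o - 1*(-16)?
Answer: 1608/35143 ≈ 0.045756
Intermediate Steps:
k(z, o) = 16 + o (k(z, o) = o + 16 = 16 + o)
(k(-127, -91) - 1533)/(-15482 - 19661) = ((16 - 91) - 1533)/(-15482 - 19661) = (-75 - 1533)/(-35143) = -1608*(-1/35143) = 1608/35143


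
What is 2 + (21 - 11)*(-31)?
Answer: -308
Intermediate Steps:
2 + (21 - 11)*(-31) = 2 + 10*(-31) = 2 - 310 = -308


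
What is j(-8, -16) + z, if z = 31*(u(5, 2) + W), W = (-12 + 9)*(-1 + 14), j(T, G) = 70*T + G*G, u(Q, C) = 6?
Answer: -1327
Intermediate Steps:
j(T, G) = G**2 + 70*T (j(T, G) = 70*T + G**2 = G**2 + 70*T)
W = -39 (W = -3*13 = -39)
z = -1023 (z = 31*(6 - 39) = 31*(-33) = -1023)
j(-8, -16) + z = ((-16)**2 + 70*(-8)) - 1023 = (256 - 560) - 1023 = -304 - 1023 = -1327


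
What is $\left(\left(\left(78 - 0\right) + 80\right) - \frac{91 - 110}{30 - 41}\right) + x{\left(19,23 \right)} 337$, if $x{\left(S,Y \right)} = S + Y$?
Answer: $\frac{157413}{11} \approx 14310.0$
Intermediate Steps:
$\left(\left(\left(78 - 0\right) + 80\right) - \frac{91 - 110}{30 - 41}\right) + x{\left(19,23 \right)} 337 = \left(\left(\left(78 - 0\right) + 80\right) - \frac{91 - 110}{30 - 41}\right) + \left(19 + 23\right) 337 = \left(\left(\left(78 + 0\right) + 80\right) - - \frac{19}{-11}\right) + 42 \cdot 337 = \left(\left(78 + 80\right) - \left(-19\right) \left(- \frac{1}{11}\right)\right) + 14154 = \left(158 - \frac{19}{11}\right) + 14154 = \frac{1719}{11} + 14154 = \frac{157413}{11}$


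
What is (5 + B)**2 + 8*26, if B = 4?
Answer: 289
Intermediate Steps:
(5 + B)**2 + 8*26 = (5 + 4)**2 + 8*26 = 9**2 + 208 = 81 + 208 = 289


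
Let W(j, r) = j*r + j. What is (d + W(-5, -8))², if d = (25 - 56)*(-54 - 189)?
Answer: 57274624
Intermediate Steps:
W(j, r) = j + j*r
d = 7533 (d = -31*(-243) = 7533)
(d + W(-5, -8))² = (7533 - 5*(1 - 8))² = (7533 - 5*(-7))² = (7533 + 35)² = 7568² = 57274624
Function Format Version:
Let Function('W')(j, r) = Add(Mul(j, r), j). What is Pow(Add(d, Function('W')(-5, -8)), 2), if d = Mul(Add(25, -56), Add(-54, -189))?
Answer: 57274624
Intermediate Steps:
Function('W')(j, r) = Add(j, Mul(j, r))
d = 7533 (d = Mul(-31, -243) = 7533)
Pow(Add(d, Function('W')(-5, -8)), 2) = Pow(Add(7533, Mul(-5, Add(1, -8))), 2) = Pow(Add(7533, Mul(-5, -7)), 2) = Pow(Add(7533, 35), 2) = Pow(7568, 2) = 57274624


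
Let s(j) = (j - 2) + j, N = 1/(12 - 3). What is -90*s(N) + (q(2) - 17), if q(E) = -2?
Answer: 141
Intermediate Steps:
N = ⅑ (N = 1/9 = ⅑ ≈ 0.11111)
s(j) = -2 + 2*j (s(j) = (-2 + j) + j = -2 + 2*j)
-90*s(N) + (q(2) - 17) = -90*(-2 + 2*(⅑)) + (-2 - 17) = -90*(-2 + 2/9) - 19 = -90*(-16/9) - 19 = 160 - 19 = 141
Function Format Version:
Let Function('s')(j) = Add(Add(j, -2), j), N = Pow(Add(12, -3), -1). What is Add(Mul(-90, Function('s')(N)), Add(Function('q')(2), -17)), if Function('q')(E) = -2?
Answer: 141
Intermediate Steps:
N = Rational(1, 9) (N = Pow(9, -1) = Rational(1, 9) ≈ 0.11111)
Function('s')(j) = Add(-2, Mul(2, j)) (Function('s')(j) = Add(Add(-2, j), j) = Add(-2, Mul(2, j)))
Add(Mul(-90, Function('s')(N)), Add(Function('q')(2), -17)) = Add(Mul(-90, Add(-2, Mul(2, Rational(1, 9)))), Add(-2, -17)) = Add(Mul(-90, Add(-2, Rational(2, 9))), -19) = Add(Mul(-90, Rational(-16, 9)), -19) = Add(160, -19) = 141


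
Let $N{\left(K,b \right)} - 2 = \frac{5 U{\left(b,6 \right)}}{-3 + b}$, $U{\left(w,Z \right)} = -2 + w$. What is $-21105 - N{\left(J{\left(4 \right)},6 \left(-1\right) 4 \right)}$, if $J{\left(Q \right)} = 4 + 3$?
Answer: $- \frac{570019}{27} \approx -21112.0$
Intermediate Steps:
$J{\left(Q \right)} = 7$
$N{\left(K,b \right)} = 2 + \frac{-10 + 5 b}{-3 + b}$ ($N{\left(K,b \right)} = 2 + \frac{5 \left(-2 + b\right)}{-3 + b} = 2 + \frac{-10 + 5 b}{-3 + b}$)
$-21105 - N{\left(J{\left(4 \right)},6 \left(-1\right) 4 \right)} = -21105 - \frac{-16 + 7 \cdot 6 \left(-1\right) 4}{-3 + 6 \left(-1\right) 4} = -21105 - \frac{-16 + 7 \left(\left(-6\right) 4\right)}{-3 - 24} = -21105 - \frac{-16 + 7 \left(-24\right)}{-3 - 24} = -21105 - \frac{-16 - 168}{-27} = -21105 - \left(- \frac{1}{27}\right) \left(-184\right) = -21105 - \frac{184}{27} = - \frac{570019}{27}$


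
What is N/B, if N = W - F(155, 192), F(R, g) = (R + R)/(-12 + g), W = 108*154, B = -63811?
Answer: -299345/1148598 ≈ -0.26062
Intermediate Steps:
W = 16632
F(R, g) = 2*R/(-12 + g) (F(R, g) = (2*R)/(-12 + g) = 2*R/(-12 + g))
N = 299345/18 (N = 16632 - 2*155/(-12 + 192) = 16632 - 2*155/180 = 16632 - 1*31/18 = 16632 - 31/18 = 299345/18 ≈ 16630.)
N/B = (299345/18)/(-63811) = (299345/18)*(-1/63811) = -299345/1148598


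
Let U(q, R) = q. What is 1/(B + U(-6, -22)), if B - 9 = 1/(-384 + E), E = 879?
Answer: 495/1486 ≈ 0.33311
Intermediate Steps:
B = 4456/495 (B = 9 + 1/(-384 + 879) = 9 + 1/495 = 4456/495 ≈ 9.0020)
1/(B + U(-6, -22)) = 1/(4456/495 - 6) = 1/(1486/495) = 495/1486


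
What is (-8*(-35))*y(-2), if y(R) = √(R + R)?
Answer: 560*I ≈ 560.0*I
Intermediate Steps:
y(R) = √2*√R (y(R) = √(2*R) = √2*√R)
(-8*(-35))*y(-2) = (-8*(-35))*(√2*√(-2)) = 280*(√2*(I*√2)) = 280*(2*I) = 560*I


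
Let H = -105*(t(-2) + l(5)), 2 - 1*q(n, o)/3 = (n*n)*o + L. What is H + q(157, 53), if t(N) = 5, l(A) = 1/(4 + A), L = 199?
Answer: -11760956/3 ≈ -3.9203e+6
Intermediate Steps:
q(n, o) = -591 - 3*o*n**2 (q(n, o) = 6 - 3*((n*n)*o + 199) = 6 - 3*(n**2*o + 199) = 6 - 3*(o*n**2 + 199) = 6 - 3*(199 + o*n**2) = 6 + (-597 - 3*o*n**2) = -591 - 3*o*n**2)
H = -1610/3 (H = -105*(5 + 1/(4 + 5)) = -105*(5 + 1/9) = -105*46/9 = -1610/3 ≈ -536.67)
H + q(157, 53) = -1610/3 + (-591 - 3*53*157**2) = -1610/3 + (-591 - 3*53*24649) = -1610/3 + (-591 - 3919191) = -1610/3 - 3919782 = -11760956/3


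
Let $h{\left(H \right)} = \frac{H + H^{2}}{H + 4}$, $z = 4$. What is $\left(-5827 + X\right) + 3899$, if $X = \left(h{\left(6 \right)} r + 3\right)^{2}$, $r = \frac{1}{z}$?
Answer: $- \frac{764639}{400} \approx -1911.6$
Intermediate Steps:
$h{\left(H \right)} = \frac{H + H^{2}}{4 + H}$
$r = \frac{1}{4} \approx 0.25$
$X = \frac{6561}{400}$ ($X = \left(\frac{6 \left(1 + 6\right)}{4 + 6} \cdot \frac{1}{4} + 3\right)^{2} = \left(6 \cdot \frac{1}{10} \cdot 7 \cdot \frac{1}{4} + 3\right)^{2} = \left(\frac{21}{5} \cdot \frac{1}{4} + 3\right)^{2} = \left(\frac{21}{20} + 3\right)^{2} = \left(\frac{81}{20}\right)^{2} = \frac{6561}{400} \approx 16.402$)
$\left(-5827 + X\right) + 3899 = \left(-5827 + \frac{6561}{400}\right) + 3899 = - \frac{2324239}{400} + 3899 = - \frac{764639}{400}$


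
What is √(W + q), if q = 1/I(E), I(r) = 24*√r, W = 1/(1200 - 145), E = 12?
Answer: √(151920 + 1113025*√3)/12660 ≈ 0.11391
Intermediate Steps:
W = 1/1055 ≈ 0.00094787
q = √3/144 (q = 1/(24*√12) = 1/(24*(2*√3)) = 1/(48*√3) = √3/144 ≈ 0.012028)
√(W + q) = √(1/1055 + √3/144)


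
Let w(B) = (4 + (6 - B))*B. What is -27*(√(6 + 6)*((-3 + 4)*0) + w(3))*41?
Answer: -23247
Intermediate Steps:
w(B) = B*(10 - B) (w(B) = (10 - B)*B = B*(10 - B))
-27*(√(6 + 6)*((-3 + 4)*0) + w(3))*41 = -27*(√(6 + 6)*((-3 + 4)*0) + 3*(10 - 1*3))*41 = -27*(√12*(1*0) + 3*(10 - 3))*41 = -27*((2*√3)*0 + 3*7)*41 = -27*(0 + 21)*41 = -27*21*41 = -567*41 = -23247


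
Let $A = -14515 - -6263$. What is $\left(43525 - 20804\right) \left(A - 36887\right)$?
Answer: $-1025603219$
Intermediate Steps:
$A = -8252$ ($A = -14515 + 6263 = -8252$)
$\left(43525 - 20804\right) \left(A - 36887\right) = \left(43525 - 20804\right) \left(-8252 - 36887\right) = 22721 \left(-45139\right) = -1025603219$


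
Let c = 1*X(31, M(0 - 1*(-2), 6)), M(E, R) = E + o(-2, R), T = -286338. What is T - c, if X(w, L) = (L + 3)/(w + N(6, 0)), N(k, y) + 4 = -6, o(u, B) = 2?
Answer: -859015/3 ≈ -2.8634e+5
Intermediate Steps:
N(k, y) = -10 (N(k, y) = -4 - 6 = -10)
M(E, R) = 2 + E (M(E, R) = E + 2 = 2 + E)
X(w, L) = (3 + L)/(-10 + w) (X(w, L) = (L + 3)/(w - 10) = (3 + L)/(-10 + w))
c = ⅓ (c = 1*((3 + (2 + (0 - 1*(-2))))/(-10 + 31)) = 1*((3 + (2 + (0 + 2)))/21) = 1*((3 + (2 + 2))/21) = 1*((3 + 4)/21) = 1*((1/21)*7) = 1*(⅓) = ⅓ ≈ 0.33333)
T - c = -286338 - 1*⅓ = -286338 - ⅓ = -859015/3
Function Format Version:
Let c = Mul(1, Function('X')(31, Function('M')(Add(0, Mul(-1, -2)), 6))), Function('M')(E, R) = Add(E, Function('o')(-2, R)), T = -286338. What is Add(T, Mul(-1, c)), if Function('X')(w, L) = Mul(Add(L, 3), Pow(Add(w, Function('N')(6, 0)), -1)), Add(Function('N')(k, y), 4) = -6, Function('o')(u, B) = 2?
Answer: Rational(-859015, 3) ≈ -2.8634e+5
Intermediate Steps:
Function('N')(k, y) = -10 (Function('N')(k, y) = Add(-4, -6) = -10)
Function('M')(E, R) = Add(2, E) (Function('M')(E, R) = Add(E, 2) = Add(2, E))
Function('X')(w, L) = Mul(Pow(Add(-10, w), -1), Add(3, L)) (Function('X')(w, L) = Mul(Add(L, 3), Pow(Add(w, -10), -1)) = Mul(Add(3, L), Pow(Add(-10, w), -1)) = Mul(Pow(Add(-10, w), -1), Add(3, L)))
c = Rational(1, 3) (c = Mul(1, Mul(Pow(Add(-10, 31), -1), Add(3, Add(2, Add(0, Mul(-1, -2)))))) = Mul(1, Mul(Pow(21, -1), Add(3, Add(2, Add(0, 2))))) = Mul(1, Mul(Rational(1, 21), Add(3, Add(2, 2)))) = Mul(1, Mul(Rational(1, 21), Add(3, 4))) = Mul(1, Mul(Rational(1, 21), 7)) = Mul(1, Rational(1, 3)) = Rational(1, 3) ≈ 0.33333)
Add(T, Mul(-1, c)) = Add(-286338, Mul(-1, Rational(1, 3))) = Add(-286338, Rational(-1, 3)) = Rational(-859015, 3)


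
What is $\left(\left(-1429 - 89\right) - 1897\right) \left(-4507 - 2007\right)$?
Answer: $22245310$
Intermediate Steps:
$\left(\left(-1429 - 89\right) - 1897\right) \left(-4507 - 2007\right) = \left(\left(-1429 - 89\right) - 1897\right) \left(-6514\right) = \left(-1518 - 1897\right) \left(-6514\right) = \left(-3415\right) \left(-6514\right) = 22245310$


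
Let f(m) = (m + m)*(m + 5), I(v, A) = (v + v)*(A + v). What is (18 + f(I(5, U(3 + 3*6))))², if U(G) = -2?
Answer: 4485924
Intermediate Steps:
I(v, A) = 2*v*(A + v) (I(v, A) = (2*v)*(A + v) = 2*v*(A + v))
f(m) = 2*m*(5 + m) (f(m) = (2*m)*(5 + m) = 2*m*(5 + m))
(18 + f(I(5, U(3 + 3*6))))² = (18 + 2*(2*5*(-2 + 5))*(5 + 2*5*(-2 + 5)))² = (18 + 2*(2*5*3)*(5 + 2*5*3))² = (18 + 2*30*(5 + 30))² = (18 + 2*30*35)² = (18 + 2100)² = 2118² = 4485924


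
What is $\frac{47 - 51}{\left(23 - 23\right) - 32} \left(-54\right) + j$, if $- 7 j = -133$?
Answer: $\frac{49}{4} \approx 12.25$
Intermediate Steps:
$j = 19$ ($j = \left(- \frac{1}{7}\right) \left(-133\right) = 19$)
$\frac{47 - 51}{\left(23 - 23\right) - 32} \left(-54\right) + j = \frac{47 - 51}{\left(23 - 23\right) - 32} \left(-54\right) + 19 = - \frac{4}{\left(23 - 23\right) - 32} \left(-54\right) + 19 = - \frac{4}{0 - 32} \left(-54\right) + 19 = - \frac{4}{-32} \left(-54\right) + 19 = \left(-4\right) \left(- \frac{1}{32}\right) \left(-54\right) + 19 = \frac{1}{8} \left(-54\right) + 19 = - \frac{27}{4} + 19 = \frac{49}{4}$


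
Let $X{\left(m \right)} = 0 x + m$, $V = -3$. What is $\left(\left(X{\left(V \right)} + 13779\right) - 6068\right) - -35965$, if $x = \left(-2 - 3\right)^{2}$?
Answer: $43673$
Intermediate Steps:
$x = 25$ ($x = \left(-5\right)^{2} = 25$)
$X{\left(m \right)} = m$ ($X{\left(m \right)} = 0 \cdot 25 + m = 0 + m = m$)
$\left(\left(X{\left(V \right)} + 13779\right) - 6068\right) - -35965 = \left(\left(-3 + 13779\right) - 6068\right) - -35965 = \left(13776 - 6068\right) + 35965 = 7708 + 35965 = 43673$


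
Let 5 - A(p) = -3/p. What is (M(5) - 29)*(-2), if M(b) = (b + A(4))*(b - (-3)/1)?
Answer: -114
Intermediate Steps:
A(p) = 5 + 3/p (A(p) = 5 - (-3)/p = 5 + 3/p)
M(b) = (3 + b)*(23/4 + b) (M(b) = (b + (5 + 3/4))*(b - (-3)/1) = (b + (5 + 3*(1/4)))*(b - (-3)) = (b + (5 + 3/4))*(b - 1*(-3)) = (b + 23/4)*(b + 3) = (23/4 + b)*(3 + b) = (3 + b)*(23/4 + b))
(M(5) - 29)*(-2) = ((69/4 + 5**2 + (35/4)*5) - 29)*(-2) = ((69/4 + 25 + 175/4) - 29)*(-2) = (86 - 29)*(-2) = 57*(-2) = -114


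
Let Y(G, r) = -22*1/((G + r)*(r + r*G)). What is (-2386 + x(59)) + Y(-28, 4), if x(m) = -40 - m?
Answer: -3220571/1296 ≈ -2485.0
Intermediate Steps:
Y(G, r) = -22/((G + r)*(r + G*r)) (Y(G, r) = -22*1/((G + r)*(r + G*r)) = -22/((G + r)*(r + G*r)))
(-2386 + x(59)) + Y(-28, 4) = (-2386 + (-40 - 1*59)) - 22/(4*(-28 + 4 + (-28)² - 28*4)) = (-2386 + (-40 - 59)) - 22*¼/(-28 + 4 + 784 - 112) = (-2386 - 99) - 22*¼/648 = -2485 - 22*¼*1/648 = -2485 - 11/1296 = -3220571/1296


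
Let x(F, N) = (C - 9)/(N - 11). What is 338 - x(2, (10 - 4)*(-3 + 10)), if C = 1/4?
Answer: 41947/124 ≈ 338.28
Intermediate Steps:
C = ¼ ≈ 0.25000
x(F, N) = -35/(4*(-11 + N)) (x(F, N) = (¼ - 9)/(N - 11) = -35/(4*(-11 + N)))
338 - x(2, (10 - 4)*(-3 + 10)) = 338 - (-35)/(-44 + 4*((10 - 4)*(-3 + 10))) = 338 - (-35)/(-44 + 4*(6*7)) = 338 - (-35)/(-44 + 4*42) = 338 - (-35)/(-44 + 168) = 338 - (-35)/124 = 338 - 1*(-35/124) = 338 + 35/124 = 41947/124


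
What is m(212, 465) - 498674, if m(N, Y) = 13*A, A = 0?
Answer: -498674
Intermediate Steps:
m(N, Y) = 0 (m(N, Y) = 13*0 = 0)
m(212, 465) - 498674 = 0 - 498674 = -498674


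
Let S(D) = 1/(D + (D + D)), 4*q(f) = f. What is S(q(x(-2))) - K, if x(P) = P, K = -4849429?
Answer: 14548285/3 ≈ 4.8494e+6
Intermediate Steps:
q(f) = f/4
S(D) = 1/(3*D) (S(D) = 1/(D + 2*D) = 1/(3*D))
S(q(x(-2))) - K = 1/(3*(((¼)*(-2)))) - 1*(-4849429) = 1/(3*(-½)) + 4849429 = (⅓)*(-2) + 4849429 = -⅔ + 4849429 = 14548285/3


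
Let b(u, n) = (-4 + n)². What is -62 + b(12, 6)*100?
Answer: 338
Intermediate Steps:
-62 + b(12, 6)*100 = -62 + (-4 + 6)²*100 = -62 + 2²*100 = -62 + 4*100 = -62 + 400 = 338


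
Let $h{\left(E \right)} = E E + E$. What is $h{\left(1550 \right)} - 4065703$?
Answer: $-1661653$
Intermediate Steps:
$h{\left(E \right)} = E + E^{2}$ ($h{\left(E \right)} = E^{2} + E = E + E^{2}$)
$h{\left(1550 \right)} - 4065703 = 1550 \left(1 + 1550\right) - 4065703 = 1550 \cdot 1551 - 4065703 = 2404050 - 4065703 = -1661653$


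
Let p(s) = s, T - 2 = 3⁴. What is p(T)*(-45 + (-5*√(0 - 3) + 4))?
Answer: -3403 - 415*I*√3 ≈ -3403.0 - 718.8*I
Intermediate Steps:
T = 83 (T = 2 + 3⁴ = 2 + 81 = 83)
p(T)*(-45 + (-5*√(0 - 3) + 4)) = 83*(-45 + (-5*√(0 - 3) + 4)) = 83*(-45 + (-5*I*√3 + 4)) = 83*(-45 + (4 - 5*I*√3)) = 83*(-41 - 5*I*√3) = -3403 - 415*I*√3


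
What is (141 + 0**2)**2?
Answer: 19881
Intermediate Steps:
(141 + 0**2)**2 = (141 + 0)**2 = 141**2 = 19881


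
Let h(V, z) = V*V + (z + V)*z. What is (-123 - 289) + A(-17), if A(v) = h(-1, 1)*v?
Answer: -429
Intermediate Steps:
h(V, z) = V**2 + z*(V + z) (h(V, z) = V**2 + (V + z)*z = V**2 + z*(V + z))
A(v) = v (A(v) = ((-1)**2 + 1**2 - 1*1)*v = (1 + 1 - 1)*v = 1*v = v)
(-123 - 289) + A(-17) = (-123 - 289) - 17 = -412 - 17 = -429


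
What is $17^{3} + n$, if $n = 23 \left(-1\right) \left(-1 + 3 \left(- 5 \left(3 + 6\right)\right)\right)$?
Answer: $8041$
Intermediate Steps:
$n = 3128$ ($n = - 23 \left(-1 + 3 \left(\left(-5\right) 9\right)\right) = - 23 \left(-1 + 3 \left(-45\right)\right) = - 23 \left(-1 - 135\right) = \left(-23\right) \left(-136\right) = 3128$)
$17^{3} + n = 17^{3} + 3128 = 4913 + 3128 = 8041$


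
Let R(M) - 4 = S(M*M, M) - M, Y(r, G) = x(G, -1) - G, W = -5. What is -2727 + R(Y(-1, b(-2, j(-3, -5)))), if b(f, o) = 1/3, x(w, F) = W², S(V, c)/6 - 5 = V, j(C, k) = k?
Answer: 933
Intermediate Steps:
S(V, c) = 30 + 6*V
x(w, F) = 25 (x(w, F) = (-5)² = 25)
b(f, o) = ⅓
Y(r, G) = 25 - G
R(M) = 34 - M + 6*M² (R(M) = 4 + ((30 + 6*(M*M)) - M) = 4 + ((30 + 6*M²) - M) = 4 + (30 - M + 6*M²) = 34 - M + 6*M²)
-2727 + R(Y(-1, b(-2, j(-3, -5)))) = -2727 + (34 - (25 - 1*⅓) + 6*(25 - 1*⅓)²) = -2727 + (34 - (25 - ⅓) + 6*(25 - ⅓)²) = -2727 + (34 - 1*74/3 + 6*(74/3)²) = -2727 + (34 - 74/3 + 6*(5476/9)) = -2727 + (34 - 74/3 + 10952/3) = -2727 + 3660 = 933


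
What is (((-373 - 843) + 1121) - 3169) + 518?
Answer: -2746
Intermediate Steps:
(((-373 - 843) + 1121) - 3169) + 518 = ((-1216 + 1121) - 3169) + 518 = (-95 - 3169) + 518 = -3264 + 518 = -2746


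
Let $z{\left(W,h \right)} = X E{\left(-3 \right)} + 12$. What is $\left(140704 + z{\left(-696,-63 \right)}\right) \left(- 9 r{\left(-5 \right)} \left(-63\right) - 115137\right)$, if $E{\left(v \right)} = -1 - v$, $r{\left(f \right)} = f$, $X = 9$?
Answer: $-16602671448$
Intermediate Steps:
$z{\left(W,h \right)} = 30$ ($z{\left(W,h \right)} = 9 \left(-1 - -3\right) + 12 = 9 \left(-1 + 3\right) + 12 = 9 \cdot 2 + 12 = 18 + 12 = 30$)
$\left(140704 + z{\left(-696,-63 \right)}\right) \left(- 9 r{\left(-5 \right)} \left(-63\right) - 115137\right) = \left(140704 + 30\right) \left(\left(-9\right) \left(-5\right) \left(-63\right) - 115137\right) = 140734 \left(45 \left(-63\right) - 115137\right) = 140734 \left(-2835 - 115137\right) = 140734 \left(-117972\right) = -16602671448$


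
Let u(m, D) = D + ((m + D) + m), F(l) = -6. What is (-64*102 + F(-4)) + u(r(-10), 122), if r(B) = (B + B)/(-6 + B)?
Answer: -12575/2 ≈ -6287.5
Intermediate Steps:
r(B) = 2*B/(-6 + B) (r(B) = (2*B)/(-6 + B) = 2*B/(-6 + B))
u(m, D) = 2*D + 2*m (u(m, D) = D + ((D + m) + m) = D + (D + 2*m) = 2*D + 2*m)
(-64*102 + F(-4)) + u(r(-10), 122) = (-64*102 - 6) + (2*122 + 2*(2*(-10)/(-6 - 10))) = (-6528 - 6) + (244 + 2*(2*(-10)/(-16))) = -6534 + (244 + 2*(2*(-10)*(-1/16))) = -6534 + (244 + 2*(5/4)) = -6534 + (244 + 5/2) = -6534 + 493/2 = -12575/2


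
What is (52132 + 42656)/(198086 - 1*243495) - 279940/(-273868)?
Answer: -67589819/63449347 ≈ -1.0653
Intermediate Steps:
(52132 + 42656)/(198086 - 1*243495) - 279940/(-273868) = 94788/(198086 - 243495) - 279940*(-1/273868) = 94788/(-45409) + 69985/68467 = 94788*(-1/45409) + 69985/68467 = -94788/45409 + 69985/68467 = -67589819/63449347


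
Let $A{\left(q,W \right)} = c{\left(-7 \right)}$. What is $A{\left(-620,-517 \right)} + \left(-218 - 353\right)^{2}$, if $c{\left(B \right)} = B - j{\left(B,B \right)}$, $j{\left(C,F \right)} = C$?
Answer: $326041$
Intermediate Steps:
$c{\left(B \right)} = 0$ ($c{\left(B \right)} = B - B = 0$)
$A{\left(q,W \right)} = 0$
$A{\left(-620,-517 \right)} + \left(-218 - 353\right)^{2} = 0 + \left(-218 - 353\right)^{2} = 0 + \left(-571\right)^{2} = 0 + 326041 = 326041$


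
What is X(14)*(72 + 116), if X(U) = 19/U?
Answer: 1786/7 ≈ 255.14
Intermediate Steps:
X(14)*(72 + 116) = (19/14)*(72 + 116) = (19*(1/14))*188 = (19/14)*188 = 1786/7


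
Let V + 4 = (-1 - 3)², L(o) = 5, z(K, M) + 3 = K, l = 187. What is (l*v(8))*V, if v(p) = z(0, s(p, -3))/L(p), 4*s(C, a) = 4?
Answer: -6732/5 ≈ -1346.4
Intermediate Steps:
s(C, a) = 1 (s(C, a) = (¼)*4 = 1)
z(K, M) = -3 + K
v(p) = -⅗ (v(p) = (-3 + 0)/5 = -3*⅕ = -⅗)
V = 12 (V = -4 + (-1 - 3)² = -4 + (-4)² = -4 + 16 = 12)
(l*v(8))*V = (187*(-⅗))*12 = -561/5*12 = -6732/5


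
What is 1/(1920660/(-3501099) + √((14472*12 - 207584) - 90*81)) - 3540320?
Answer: -1403203486787558246/396349337569 - 96177249*I*√41210/3963493375690 ≈ -3.5403e+6 - 0.004926*I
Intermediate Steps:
1/(1920660/(-3501099) + √((14472*12 - 207584) - 90*81)) - 3540320 = 1/(1920660*(-1/3501099) + √((173664 - 207584) - 7290)) - 3540320 = 1/(-5380/9807 + √(-33920 - 7290)) - 3540320 = 1/(-5380/9807 + √(-41210)) - 3540320 = 1/(-5380/9807 + I*√41210) - 3540320 = -3540320 + 1/(-5380/9807 + I*√41210)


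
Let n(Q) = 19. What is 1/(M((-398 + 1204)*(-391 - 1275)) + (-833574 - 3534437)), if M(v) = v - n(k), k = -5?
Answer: -1/5710826 ≈ -1.7511e-7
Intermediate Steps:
M(v) = -19 + v (M(v) = v - 1*19 = v - 19 = -19 + v)
1/(M((-398 + 1204)*(-391 - 1275)) + (-833574 - 3534437)) = 1/((-19 + (-398 + 1204)*(-391 - 1275)) + (-833574 - 3534437)) = 1/((-19 + 806*(-1666)) - 4368011) = 1/((-19 - 1342796) - 4368011) = 1/(-1342815 - 4368011) = 1/(-5710826) = -1/5710826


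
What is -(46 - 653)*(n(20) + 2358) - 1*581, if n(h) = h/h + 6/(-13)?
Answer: 18603674/13 ≈ 1.4311e+6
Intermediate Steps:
n(h) = 7/13 (n(h) = 1 + 6*(-1/13) = 1 - 6/13 = 7/13)
-(46 - 653)*(n(20) + 2358) - 1*581 = -(46 - 653)*(7/13 + 2358) - 1*581 = -(-607)*30661/13 - 581 = -1*(-18611227/13) - 581 = 18611227/13 - 581 = 18603674/13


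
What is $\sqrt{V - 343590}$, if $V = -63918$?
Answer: $2 i \sqrt{101877} \approx 638.36 i$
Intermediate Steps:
$\sqrt{V - 343590} = \sqrt{-63918 - 343590} = \sqrt{-407508} = 2 i \sqrt{101877}$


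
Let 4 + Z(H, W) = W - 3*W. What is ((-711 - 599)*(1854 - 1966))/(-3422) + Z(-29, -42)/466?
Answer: -17024440/398663 ≈ -42.704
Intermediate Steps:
Z(H, W) = -4 - 2*W (Z(H, W) = -4 + (W - 3*W) = -4 - 2*W)
((-711 - 599)*(1854 - 1966))/(-3422) + Z(-29, -42)/466 = ((-711 - 599)*(1854 - 1966))/(-3422) + (-4 - 2*(-42))/466 = -1310*(-112)*(-1/3422) + (-4 + 84)*(1/466) = 146720*(-1/3422) + 80*(1/466) = -73360/1711 + 40/233 = -17024440/398663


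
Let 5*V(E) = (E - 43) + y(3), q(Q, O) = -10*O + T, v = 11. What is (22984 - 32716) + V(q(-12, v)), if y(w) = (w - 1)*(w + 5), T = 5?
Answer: -48792/5 ≈ -9758.4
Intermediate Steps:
q(Q, O) = 5 - 10*O (q(Q, O) = -10*O + 5 = 5 - 10*O)
y(w) = (-1 + w)*(5 + w)
V(E) = -27/5 + E/5 (V(E) = ((E - 43) + (-5 + 3² + 4*3))/5 = ((-43 + E) + (-5 + 9 + 12))/5 = ((-43 + E) + 16)/5 = (-27 + E)/5 = -27/5 + E/5)
(22984 - 32716) + V(q(-12, v)) = (22984 - 32716) + (-27/5 + (5 - 10*11)/5) = -9732 + (-27/5 + (5 - 110)/5) = -9732 + (-27/5 + (⅕)*(-105)) = -9732 + (-27/5 - 21) = -9732 - 132/5 = -48792/5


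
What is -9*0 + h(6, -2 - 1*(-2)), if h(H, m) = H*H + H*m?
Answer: 36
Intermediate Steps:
h(H, m) = H² + H*m
-9*0 + h(6, -2 - 1*(-2)) = -9*0 + 6*(6 + (-2 - 1*(-2))) = 0 + 6*(6 + (-2 + 2)) = 0 + 6*(6 + 0) = 0 + 6*6 = 0 + 36 = 36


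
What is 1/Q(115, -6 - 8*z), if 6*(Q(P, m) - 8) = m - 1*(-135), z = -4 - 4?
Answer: 6/241 ≈ 0.024896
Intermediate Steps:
z = -8
Q(P, m) = 61/2 + m/6 (Q(P, m) = 8 + (m - 1*(-135))/6 = 8 + (m + 135)/6 = 8 + (135 + m)/6 = 8 + (45/2 + m/6) = 61/2 + m/6)
1/Q(115, -6 - 8*z) = 1/(61/2 + (-6 - 8*(-8))/6) = 1/(61/2 + (-6 + 64)/6) = 1/(61/2 + (⅙)*58) = 1/(61/2 + 29/3) = 1/(241/6) = 6/241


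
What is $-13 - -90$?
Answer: $77$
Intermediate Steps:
$-13 - -90 = -13 + 90 = 77$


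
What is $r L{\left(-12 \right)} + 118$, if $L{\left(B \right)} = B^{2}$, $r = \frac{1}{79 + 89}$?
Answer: $\frac{832}{7} \approx 118.86$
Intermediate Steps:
$r = \frac{1}{168} \approx 0.0059524$
$r L{\left(-12 \right)} + 118 = \frac{\left(-12\right)^{2}}{168} + 118 = \frac{1}{168} \cdot 144 + 118 = \frac{6}{7} + 118 = \frac{832}{7}$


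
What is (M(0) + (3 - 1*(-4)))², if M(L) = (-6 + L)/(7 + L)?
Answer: 1849/49 ≈ 37.735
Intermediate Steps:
M(L) = (-6 + L)/(7 + L)
(M(0) + (3 - 1*(-4)))² = ((-6 + 0)/(7 + 0) + (3 - 1*(-4)))² = (-6/7 + (3 + 4))² = ((⅐)*(-6) + 7)² = (-6/7 + 7)² = (43/7)² = 1849/49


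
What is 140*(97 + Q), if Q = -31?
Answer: 9240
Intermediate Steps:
140*(97 + Q) = 140*(97 - 31) = 140*66 = 9240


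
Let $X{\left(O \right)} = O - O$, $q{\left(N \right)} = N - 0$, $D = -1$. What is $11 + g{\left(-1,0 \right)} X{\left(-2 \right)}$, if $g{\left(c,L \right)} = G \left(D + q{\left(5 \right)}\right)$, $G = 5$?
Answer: $11$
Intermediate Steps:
$q{\left(N \right)} = N$ ($q{\left(N \right)} = N + 0 = N$)
$g{\left(c,L \right)} = 20$ ($g{\left(c,L \right)} = 5 \left(-1 + 5\right) = 5 \cdot 4 = 20$)
$X{\left(O \right)} = 0$
$11 + g{\left(-1,0 \right)} X{\left(-2 \right)} = 11 + 20 \cdot 0 = 11 + 0 = 11$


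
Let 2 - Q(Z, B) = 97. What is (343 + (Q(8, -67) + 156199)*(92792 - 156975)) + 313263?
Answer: -10018909426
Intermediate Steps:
Q(Z, B) = -95 (Q(Z, B) = 2 - 1*97 = 2 - 97 = -95)
(343 + (Q(8, -67) + 156199)*(92792 - 156975)) + 313263 = (343 + (-95 + 156199)*(92792 - 156975)) + 313263 = (343 + 156104*(-64183)) + 313263 = (343 - 10019223032) + 313263 = -10019222689 + 313263 = -10018909426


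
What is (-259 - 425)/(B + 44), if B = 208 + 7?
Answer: -684/259 ≈ -2.6409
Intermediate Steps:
B = 215
(-259 - 425)/(B + 44) = (-259 - 425)/(215 + 44) = -684/259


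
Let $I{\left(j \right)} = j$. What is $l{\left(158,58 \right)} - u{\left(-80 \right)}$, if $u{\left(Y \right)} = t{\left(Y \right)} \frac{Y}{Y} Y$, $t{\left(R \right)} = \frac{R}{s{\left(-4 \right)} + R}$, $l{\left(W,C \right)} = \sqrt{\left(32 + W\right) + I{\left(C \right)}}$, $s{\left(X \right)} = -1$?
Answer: $\frac{6400}{81} + 2 \sqrt{62} \approx 94.76$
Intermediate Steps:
$l{\left(W,C \right)} = \sqrt{32 + C + W}$ ($l{\left(W,C \right)} = \sqrt{\left(32 + W\right) + C} = \sqrt{32 + C + W}$)
$t{\left(R \right)} = \frac{R}{-1 + R}$
$u{\left(Y \right)} = \frac{Y^{2}}{-1 + Y}$ ($u{\left(Y \right)} = \frac{Y}{-1 + Y} \frac{Y}{Y} Y = \frac{Y}{-1 + Y} 1 Y = \frac{Y}{-1 + Y} Y = \frac{Y^{2}}{-1 + Y}$)
$l{\left(158,58 \right)} - u{\left(-80 \right)} = \sqrt{32 + 58 + 158} - \frac{\left(-80\right)^{2}}{-1 - 80} = \sqrt{248} - \frac{6400}{-81} = 2 \sqrt{62} - 6400 \left(- \frac{1}{81}\right) = 2 \sqrt{62} - - \frac{6400}{81} = 2 \sqrt{62} + \frac{6400}{81} = \frac{6400}{81} + 2 \sqrt{62}$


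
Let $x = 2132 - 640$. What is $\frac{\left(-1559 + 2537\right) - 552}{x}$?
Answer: $\frac{213}{746} \approx 0.28552$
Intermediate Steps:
$x = 1492$ ($x = 2132 - 640 = 1492$)
$\frac{\left(-1559 + 2537\right) - 552}{x} = \frac{\left(-1559 + 2537\right) - 552}{1492} = \left(978 - 552\right) \frac{1}{1492} = 426 \cdot \frac{1}{1492} = \frac{213}{746}$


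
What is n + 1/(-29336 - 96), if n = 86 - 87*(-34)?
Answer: 89591007/29432 ≈ 3044.0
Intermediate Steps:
n = 3044 (n = 86 + 2958 = 3044)
n + 1/(-29336 - 96) = 3044 + 1/(-29336 - 96) = 3044 + 1/(-29432) = 3044 - 1/29432 = 89591007/29432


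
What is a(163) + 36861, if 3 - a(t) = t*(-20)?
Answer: 40124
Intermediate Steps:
a(t) = 3 + 20*t (a(t) = 3 - t*(-20) = 3 - (-20)*t = 3 + 20*t)
a(163) + 36861 = (3 + 20*163) + 36861 = (3 + 3260) + 36861 = 3263 + 36861 = 40124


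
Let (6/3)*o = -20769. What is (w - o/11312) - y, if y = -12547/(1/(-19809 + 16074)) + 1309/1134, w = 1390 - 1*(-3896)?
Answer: -12266986505993/261792 ≈ -4.6858e+7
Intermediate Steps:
o = -20769/2 (o = (½)*(-20769) = -20769/2 ≈ -10385.)
w = 5286 (w = 1390 + 3896 = 5286)
y = 7591813477/162 (y = -12547/(1/(-3735)) + 1309*(1/1134) = -12547/(-1/3735) + 187/162 = -12547*(-3735) + 187/162 = 46863045 + 187/162 = 7591813477/162 ≈ 4.6863e+7)
(w - o/11312) - y = (5286 - (-20769)/(2*11312)) - 1*7591813477/162 = (5286 - (-20769)/(2*11312)) - 7591813477/162 = (5286 - 1*(-2967/3232)) - 7591813477/162 = (5286 + 2967/3232) - 7591813477/162 = 17087319/3232 - 7591813477/162 = -12266986505993/261792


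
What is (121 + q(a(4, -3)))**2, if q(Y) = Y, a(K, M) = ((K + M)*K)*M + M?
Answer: 11236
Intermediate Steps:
a(K, M) = M + K*M*(K + M) (a(K, M) = (K*(K + M))*M + M = K*M*(K + M) + M = M + K*M*(K + M))
(121 + q(a(4, -3)))**2 = (121 - 3*(1 + 4**2 + 4*(-3)))**2 = (121 - 3*(1 + 16 - 12))**2 = (121 - 3*5)**2 = (121 - 15)**2 = 106**2 = 11236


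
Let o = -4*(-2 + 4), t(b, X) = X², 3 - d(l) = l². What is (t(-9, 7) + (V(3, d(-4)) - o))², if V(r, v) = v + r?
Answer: 2209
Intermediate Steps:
d(l) = 3 - l²
o = -8 (o = -4*2 = -8)
V(r, v) = r + v
(t(-9, 7) + (V(3, d(-4)) - o))² = (7² + ((3 + (3 - 1*(-4)²)) - 1*(-8)))² = (49 + ((3 + (3 - 1*16)) + 8))² = (49 + ((3 + (3 - 16)) + 8))² = (49 + ((3 - 13) + 8))² = (49 + (-10 + 8))² = (49 - 2)² = 47² = 2209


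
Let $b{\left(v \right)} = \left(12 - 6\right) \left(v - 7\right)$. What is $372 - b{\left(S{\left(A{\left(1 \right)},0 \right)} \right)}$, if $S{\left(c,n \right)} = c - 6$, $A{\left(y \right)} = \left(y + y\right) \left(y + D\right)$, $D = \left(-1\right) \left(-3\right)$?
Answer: $402$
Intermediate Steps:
$D = 3$
$A{\left(y \right)} = 2 y \left(3 + y\right)$ ($A{\left(y \right)} = \left(y + y\right) \left(y + 3\right) = 2 y \left(3 + y\right)$)
$S{\left(c,n \right)} = -6 + c$ ($S{\left(c,n \right)} = c - 6 = -6 + c$)
$b{\left(v \right)} = -42 + 6 v$ ($b{\left(v \right)} = 6 \left(-7 + v\right) = -42 + 6 v$)
$372 - b{\left(S{\left(A{\left(1 \right)},0 \right)} \right)} = 372 - \left(-42 + 6 \left(-6 + 2 \cdot 1 \left(3 + 1\right)\right)\right) = 372 - \left(-42 + 6 \left(-6 + 2 \cdot 1 \cdot 4\right)\right) = 372 - \left(-42 + 6 \left(-6 + 8\right)\right) = 372 - \left(-42 + 6 \cdot 2\right) = 372 - \left(-42 + 12\right) = 372 - -30 = 372 + 30 = 402$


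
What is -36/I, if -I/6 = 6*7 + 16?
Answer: 3/29 ≈ 0.10345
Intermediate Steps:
I = -348 (I = -6*(6*7 + 16) = -6*(42 + 16) = -6*58 = -348)
-36/I = -36/(-348) = -36*(-1/348) = 3/29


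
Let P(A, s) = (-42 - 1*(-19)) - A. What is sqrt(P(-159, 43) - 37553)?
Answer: I*sqrt(37417) ≈ 193.43*I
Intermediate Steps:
P(A, s) = -23 - A (P(A, s) = (-42 + 19) - A = -23 - A)
sqrt(P(-159, 43) - 37553) = sqrt((-23 - 1*(-159)) - 37553) = sqrt((-23 + 159) - 37553) = sqrt(136 - 37553) = sqrt(-37417) = I*sqrt(37417)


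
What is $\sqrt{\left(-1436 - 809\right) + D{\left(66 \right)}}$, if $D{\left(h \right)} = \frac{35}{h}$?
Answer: $\frac{i \sqrt{9776910}}{66} \approx 47.376 i$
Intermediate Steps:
$\sqrt{\left(-1436 - 809\right) + D{\left(66 \right)}} = \sqrt{\left(-1436 - 809\right) + \frac{35}{66}} = \sqrt{\left(-1436 - 809\right) + 35 \cdot \frac{1}{66}} = \sqrt{-2245 + \frac{35}{66}} = \sqrt{- \frac{148135}{66}} = \frac{i \sqrt{9776910}}{66}$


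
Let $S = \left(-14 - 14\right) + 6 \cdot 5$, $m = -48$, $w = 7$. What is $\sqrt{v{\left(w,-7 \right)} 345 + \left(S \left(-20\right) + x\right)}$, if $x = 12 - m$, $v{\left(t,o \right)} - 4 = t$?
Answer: $\sqrt{3815} \approx 61.766$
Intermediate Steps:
$v{\left(t,o \right)} = 4 + t$
$x = 60$ ($x = 12 - -48 = 12 + 48 = 60$)
$S = 2$ ($S = -28 + 30 = 2$)
$\sqrt{v{\left(w,-7 \right)} 345 + \left(S \left(-20\right) + x\right)} = \sqrt{\left(4 + 7\right) 345 + \left(2 \left(-20\right) + 60\right)} = \sqrt{11 \cdot 345 + \left(-40 + 60\right)} = \sqrt{3795 + 20} = \sqrt{3815}$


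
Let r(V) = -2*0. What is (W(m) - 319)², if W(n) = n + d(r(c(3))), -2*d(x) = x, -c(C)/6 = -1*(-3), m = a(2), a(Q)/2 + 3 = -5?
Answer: 112225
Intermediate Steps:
a(Q) = -16 (a(Q) = -6 + 2*(-5) = -6 - 10 = -16)
m = -16
c(C) = -18 (c(C) = -(-6)*(-3) = -6*3 = -18)
r(V) = 0
d(x) = -x/2
W(n) = n (W(n) = n - ½*0 = n + 0 = n)
(W(m) - 319)² = (-16 - 319)² = (-335)² = 112225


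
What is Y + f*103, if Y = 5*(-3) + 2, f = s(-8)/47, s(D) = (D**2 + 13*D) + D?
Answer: -5555/47 ≈ -118.19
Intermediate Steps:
s(D) = D**2 + 14*D
f = -48/47 (f = -8*(14 - 8)/47 = -8*6*(1/47) = -48*1/47 = -48/47 ≈ -1.0213)
Y = -13 (Y = -15 + 2 = -13)
Y + f*103 = -13 - 48/47*103 = -13 - 4944/47 = -5555/47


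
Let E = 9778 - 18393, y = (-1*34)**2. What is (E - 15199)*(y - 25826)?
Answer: 587491380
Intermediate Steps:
y = 1156 (y = (-34)**2 = 1156)
E = -8615
(E - 15199)*(y - 25826) = (-8615 - 15199)*(1156 - 25826) = -23814*(-24670) = 587491380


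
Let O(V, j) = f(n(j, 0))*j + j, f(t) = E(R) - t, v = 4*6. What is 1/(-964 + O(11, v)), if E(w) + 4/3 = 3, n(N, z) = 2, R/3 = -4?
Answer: -1/948 ≈ -0.0010549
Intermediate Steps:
R = -12 (R = 3*(-4) = -12)
E(w) = 5/3 (E(w) = -4/3 + 3 = 5/3)
v = 24
f(t) = 5/3 - t
O(V, j) = 2*j/3 (O(V, j) = (5/3 - 1*2)*j + j = (5/3 - 2)*j + j = -j/3 + j = 2*j/3)
1/(-964 + O(11, v)) = 1/(-964 + (⅔)*24) = 1/(-964 + 16) = 1/(-948) = -1/948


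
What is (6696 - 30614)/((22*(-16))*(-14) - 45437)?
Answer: 23918/40509 ≈ 0.59044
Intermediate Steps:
(6696 - 30614)/((22*(-16))*(-14) - 45437) = -23918/(-352*(-14) - 45437) = -23918/(4928 - 45437) = -23918/(-40509) = -23918*(-1/40509) = 23918/40509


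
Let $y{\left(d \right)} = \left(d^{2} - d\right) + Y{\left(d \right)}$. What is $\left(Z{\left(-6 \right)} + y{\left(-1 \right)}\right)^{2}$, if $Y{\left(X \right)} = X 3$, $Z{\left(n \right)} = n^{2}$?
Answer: $1225$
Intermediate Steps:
$Y{\left(X \right)} = 3 X$
$y{\left(d \right)} = d^{2} + 2 d$ ($y{\left(d \right)} = \left(d^{2} - d\right) + 3 d = d^{2} + 2 d$)
$\left(Z{\left(-6 \right)} + y{\left(-1 \right)}\right)^{2} = \left(\left(-6\right)^{2} - \left(2 - 1\right)\right)^{2} = \left(36 - 1\right)^{2} = 35^{2} = 1225$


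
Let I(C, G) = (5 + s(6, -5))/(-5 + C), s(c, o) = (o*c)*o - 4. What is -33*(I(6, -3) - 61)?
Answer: -2970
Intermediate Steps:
s(c, o) = -4 + c*o**2 (s(c, o) = (c*o)*o - 4 = c*o**2 - 4 = -4 + c*o**2)
I(C, G) = 151/(-5 + C) (I(C, G) = (5 + (-4 + 6*(-5)**2))/(-5 + C) = (5 + (-4 + 6*25))/(-5 + C) = (5 + (-4 + 150))/(-5 + C) = (5 + 146)/(-5 + C) = 151/(-5 + C))
-33*(I(6, -3) - 61) = -33*(151/(-5 + 6) - 61) = -33*(151/1 - 61) = -33*(151*1 - 61) = -33*(151 - 61) = -33*90 = -2970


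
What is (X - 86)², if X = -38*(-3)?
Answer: 784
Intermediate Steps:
X = 114
(X - 86)² = (114 - 86)² = 28² = 784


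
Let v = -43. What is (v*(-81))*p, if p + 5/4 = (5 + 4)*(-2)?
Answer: -268191/4 ≈ -67048.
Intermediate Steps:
p = -77/4 (p = -5/4 + (5 + 4)*(-2) = -5/4 + 9*(-2) = -5/4 - 18 = -77/4 ≈ -19.250)
(v*(-81))*p = -43*(-81)*(-77/4) = 3483*(-77/4) = -268191/4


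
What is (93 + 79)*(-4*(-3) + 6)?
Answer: 3096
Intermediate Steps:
(93 + 79)*(-4*(-3) + 6) = 172*(12 + 6) = 172*18 = 3096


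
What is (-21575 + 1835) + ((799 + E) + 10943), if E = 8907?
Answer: 909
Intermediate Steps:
(-21575 + 1835) + ((799 + E) + 10943) = (-21575 + 1835) + ((799 + 8907) + 10943) = -19740 + (9706 + 10943) = -19740 + 20649 = 909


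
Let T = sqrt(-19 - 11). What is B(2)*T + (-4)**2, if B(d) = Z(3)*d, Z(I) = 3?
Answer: 16 + 6*I*sqrt(30) ≈ 16.0 + 32.863*I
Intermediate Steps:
T = I*sqrt(30) (T = sqrt(-30) = I*sqrt(30) ≈ 5.4772*I)
B(d) = 3*d
B(2)*T + (-4)**2 = (3*2)*(I*sqrt(30)) + (-4)**2 = 6*(I*sqrt(30)) + 16 = 6*I*sqrt(30) + 16 = 16 + 6*I*sqrt(30)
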